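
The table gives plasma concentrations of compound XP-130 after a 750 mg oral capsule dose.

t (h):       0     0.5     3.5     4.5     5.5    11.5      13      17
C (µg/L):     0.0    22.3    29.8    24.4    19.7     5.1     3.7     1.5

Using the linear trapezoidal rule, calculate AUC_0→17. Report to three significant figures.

Trapezoidal AUC_0→17:
  [0→0.5]: (0.0+22.3)/2 × 0.5 = 5.575
  [0.5→3.5]: (22.3+29.8)/2 × 3 = 78.15
  [3.5→4.5]: (29.8+24.4)/2 × 1 = 27.1
  [4.5→5.5]: (24.4+19.7)/2 × 1 = 22.05
  [5.5→11.5]: (19.7+5.1)/2 × 6 = 74.4
  [11.5→13]: (5.1+3.7)/2 × 1.5 = 6.6
  [13→17]: (3.7+1.5)/2 × 4 = 10.4
  Sum = 224.275 µg/L·h

AUC = 224 µg/L·h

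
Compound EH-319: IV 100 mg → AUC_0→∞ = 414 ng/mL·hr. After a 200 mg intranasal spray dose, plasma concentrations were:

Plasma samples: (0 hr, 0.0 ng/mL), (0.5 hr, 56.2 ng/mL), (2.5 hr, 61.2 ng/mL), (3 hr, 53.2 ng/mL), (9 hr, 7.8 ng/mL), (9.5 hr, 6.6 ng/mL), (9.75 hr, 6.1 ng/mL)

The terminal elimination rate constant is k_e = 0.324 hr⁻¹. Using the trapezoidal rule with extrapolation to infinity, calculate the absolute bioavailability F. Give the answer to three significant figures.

F = 0.443

Trapezoidal AUC_0→9.75 (intranasal spray):
  [0→0.5]: (0.0+56.2)/2 × 0.5 = 14.05
  [0.5→2.5]: (56.2+61.2)/2 × 2 = 117.4
  [2.5→3]: (61.2+53.2)/2 × 0.5 = 28.6
  [3→9]: (53.2+7.8)/2 × 6 = 183.0
  [9→9.5]: (7.8+6.6)/2 × 0.5 = 3.6
  [9.5→9.75]: (6.6+6.1)/2 × 0.25 = 1.5875
  Sum = 348.2375 ng/mL·hr
Tail: C_last/k_e = 6.1/0.324 = 18.827
AUC_0→∞ (intranasal spray) = 348.2375 + 18.827 = 367.0645 ng/mL·hr
F = (AUC_ev/D_ev)/(AUC_iv/D_iv) = (367.0645/200)/(414/100) = 1.8353225/4.14 = 0.4433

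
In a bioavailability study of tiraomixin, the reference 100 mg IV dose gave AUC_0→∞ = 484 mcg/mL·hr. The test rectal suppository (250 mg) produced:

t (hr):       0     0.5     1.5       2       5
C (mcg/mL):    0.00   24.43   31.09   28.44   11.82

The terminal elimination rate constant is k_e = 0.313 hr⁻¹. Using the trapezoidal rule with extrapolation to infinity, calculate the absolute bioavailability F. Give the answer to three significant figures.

Trapezoidal AUC_0→5 (rectal suppository):
  [0→0.5]: (0.00+24.43)/2 × 0.5 = 6.1075
  [0.5→1.5]: (24.43+31.09)/2 × 1 = 27.76
  [1.5→2]: (31.09+28.44)/2 × 0.5 = 14.8825
  [2→5]: (28.44+11.82)/2 × 3 = 60.39
  Sum = 109.14 mcg/mL·hr
Tail: C_last/k_e = 11.82/0.313 = 37.764
AUC_0→∞ (rectal suppository) = 109.14 + 37.764 = 146.904 mcg/mL·hr
F = (AUC_ev/D_ev)/(AUC_iv/D_iv) = (146.904/250)/(484/100) = 0.587616/4.84 = 0.1214

F = 0.121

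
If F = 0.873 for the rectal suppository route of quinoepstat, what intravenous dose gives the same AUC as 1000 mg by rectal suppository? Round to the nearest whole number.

Systemic exposure from an extravascular dose = F × D_ev, so the equivalent IV dose is F × D_ev.
D_iv = F × D_ev = 0.873 × 1000 = 873 mg

D_iv = 873 mg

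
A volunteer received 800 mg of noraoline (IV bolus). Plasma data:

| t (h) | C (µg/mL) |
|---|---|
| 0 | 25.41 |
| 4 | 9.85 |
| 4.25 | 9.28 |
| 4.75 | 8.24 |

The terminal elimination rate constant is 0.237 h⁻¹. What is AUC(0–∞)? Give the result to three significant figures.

AUC = 112 µg/mL·h

Trapezoidal AUC_0→4.75:
  [0→4]: (25.41+9.85)/2 × 4 = 70.52
  [4→4.25]: (9.85+9.28)/2 × 0.25 = 2.39125
  [4.25→4.75]: (9.28+8.24)/2 × 0.5 = 4.38
  Sum = 77.29125 µg/mL·h
Extrapolated tail: C_last / k_e = 8.24 / 0.237 = 34.768
AUC_0→∞ = 77.29125 + 34.768 = 112.05925 µg/mL·h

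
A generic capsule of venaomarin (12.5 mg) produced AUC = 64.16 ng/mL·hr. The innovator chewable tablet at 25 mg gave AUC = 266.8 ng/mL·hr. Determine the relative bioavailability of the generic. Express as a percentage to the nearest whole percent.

F_rel = (AUC_test/D_test) / (AUC_ref/D_ref)
      = (64.16/12.5) / (266.8/25)
      = 5.1328 / 10.672 = 0.4810 = 48.10%

F_rel = 48%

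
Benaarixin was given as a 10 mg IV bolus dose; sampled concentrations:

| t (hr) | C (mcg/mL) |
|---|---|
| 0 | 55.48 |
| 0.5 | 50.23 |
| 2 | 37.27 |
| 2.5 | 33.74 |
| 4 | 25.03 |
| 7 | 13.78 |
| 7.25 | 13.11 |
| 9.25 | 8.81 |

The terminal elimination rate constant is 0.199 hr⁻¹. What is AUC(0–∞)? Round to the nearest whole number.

Trapezoidal AUC_0→9.25:
  [0→0.5]: (55.48+50.23)/2 × 0.5 = 26.4275
  [0.5→2]: (50.23+37.27)/2 × 1.5 = 65.625
  [2→2.5]: (37.27+33.74)/2 × 0.5 = 17.7525
  [2.5→4]: (33.74+25.03)/2 × 1.5 = 44.0775
  [4→7]: (25.03+13.78)/2 × 3 = 58.215
  [7→7.25]: (13.78+13.11)/2 × 0.25 = 3.36125
  [7.25→9.25]: (13.11+8.81)/2 × 2 = 21.92
  Sum = 237.37875 mcg/mL·hr
Extrapolated tail: C_last / k_e = 8.81 / 0.199 = 44.271
AUC_0→∞ = 237.37875 + 44.271 = 281.64975 mcg/mL·hr

AUC = 282 mcg/mL·hr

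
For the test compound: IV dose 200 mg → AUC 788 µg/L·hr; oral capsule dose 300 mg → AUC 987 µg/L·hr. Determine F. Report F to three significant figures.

F = (AUC_ev / D_ev) / (AUC_iv / D_iv)
  = (987/300) / (788/200)
  = 3.29 / 3.94 = 0.8350

F = 0.835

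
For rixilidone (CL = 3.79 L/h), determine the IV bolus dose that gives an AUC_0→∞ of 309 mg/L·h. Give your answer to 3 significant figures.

Dose = 1170 mg

Dose_iv = CL × AUC_0→∞
     = 3.79 × 309 = 1171.11 mg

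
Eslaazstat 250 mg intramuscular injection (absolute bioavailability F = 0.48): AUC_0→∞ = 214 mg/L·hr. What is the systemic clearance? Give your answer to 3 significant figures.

CL = 0.561 L/hr

CL = F × Dose / AUC_0→∞
   = 0.48 × 250 / 214 = 0.560748 L/hr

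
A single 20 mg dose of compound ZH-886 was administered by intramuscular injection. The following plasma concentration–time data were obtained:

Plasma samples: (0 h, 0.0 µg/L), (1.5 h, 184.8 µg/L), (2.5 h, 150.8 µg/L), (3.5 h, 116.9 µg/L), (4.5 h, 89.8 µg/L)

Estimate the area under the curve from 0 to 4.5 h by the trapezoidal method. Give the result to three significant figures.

Trapezoidal AUC_0→4.5:
  [0→1.5]: (0.0+184.8)/2 × 1.5 = 138.6
  [1.5→2.5]: (184.8+150.8)/2 × 1 = 167.8
  [2.5→3.5]: (150.8+116.9)/2 × 1 = 133.85
  [3.5→4.5]: (116.9+89.8)/2 × 1 = 103.35
  Sum = 543.6 µg/L·h

AUC = 544 µg/L·h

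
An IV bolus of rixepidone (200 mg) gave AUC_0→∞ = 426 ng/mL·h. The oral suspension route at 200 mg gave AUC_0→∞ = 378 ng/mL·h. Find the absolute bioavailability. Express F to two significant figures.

F = (AUC_ev / D_ev) / (AUC_iv / D_iv)
  = (378/200) / (426/200)
  = 1.89 / 2.13 = 0.8873

F = 0.89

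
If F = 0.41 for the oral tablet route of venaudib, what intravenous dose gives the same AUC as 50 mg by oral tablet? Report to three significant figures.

D_iv = 20.5 mg

Systemic exposure from an extravascular dose = F × D_ev, so the equivalent IV dose is F × D_ev.
D_iv = F × D_ev = 0.41 × 50 = 20.5 mg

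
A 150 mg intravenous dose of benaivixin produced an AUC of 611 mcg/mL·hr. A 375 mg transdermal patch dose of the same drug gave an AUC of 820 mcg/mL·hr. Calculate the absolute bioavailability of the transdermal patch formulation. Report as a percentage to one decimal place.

F = 53.7%

F = (AUC_ev / D_ev) / (AUC_iv / D_iv)
  = (820/375) / (611/150)
  = 2.18667 / 4.07333 = 0.5368
  = 53.68%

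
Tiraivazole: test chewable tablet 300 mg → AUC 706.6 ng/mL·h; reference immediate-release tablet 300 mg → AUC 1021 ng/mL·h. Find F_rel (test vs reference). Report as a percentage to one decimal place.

F_rel = (AUC_test/D_test) / (AUC_ref/D_ref)
      = (706.6/300) / (1021/300)
      = 2.35533 / 3.40333 = 0.6921 = 69.21%

F_rel = 69.2%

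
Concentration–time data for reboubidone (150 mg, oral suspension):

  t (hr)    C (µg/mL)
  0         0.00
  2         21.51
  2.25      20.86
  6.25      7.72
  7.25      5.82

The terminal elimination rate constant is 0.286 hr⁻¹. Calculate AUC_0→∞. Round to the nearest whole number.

Trapezoidal AUC_0→7.25:
  [0→2]: (0.00+21.51)/2 × 2 = 21.51
  [2→2.25]: (21.51+20.86)/2 × 0.25 = 5.29625
  [2.25→6.25]: (20.86+7.72)/2 × 4 = 57.16
  [6.25→7.25]: (7.72+5.82)/2 × 1 = 6.77
  Sum = 90.73625 µg/mL·hr
Extrapolated tail: C_last / k_e = 5.82 / 0.286 = 20.350
AUC_0→∞ = 90.73625 + 20.350 = 111.08625 µg/mL·hr

AUC = 111 µg/mL·hr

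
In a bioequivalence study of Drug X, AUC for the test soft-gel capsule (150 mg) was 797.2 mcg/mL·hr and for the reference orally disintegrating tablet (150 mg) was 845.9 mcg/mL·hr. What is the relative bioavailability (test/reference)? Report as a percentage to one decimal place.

F_rel = 94.2%

F_rel = (AUC_test/D_test) / (AUC_ref/D_ref)
      = (797.2/150) / (845.9/150)
      = 5.31467 / 5.63933 = 0.9424 = 94.24%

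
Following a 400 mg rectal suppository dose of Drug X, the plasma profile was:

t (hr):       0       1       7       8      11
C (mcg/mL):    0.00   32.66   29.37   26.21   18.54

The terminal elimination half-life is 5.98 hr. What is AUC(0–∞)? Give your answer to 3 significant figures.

Trapezoidal AUC_0→11:
  [0→1]: (0.00+32.66)/2 × 1 = 16.33
  [1→7]: (32.66+29.37)/2 × 6 = 186.09
  [7→8]: (29.37+26.21)/2 × 1 = 27.79
  [8→11]: (26.21+18.54)/2 × 3 = 67.125
  Sum = 297.335 mcg/mL·hr
k_e = ln2 / t½ = 0.693147 / 5.98 = 0.1159 hr^-1
Extrapolated tail: C_last / k_e = 18.54 / 0.1159 = 159.965
AUC_0→∞ = 297.335 + 159.965 = 457.3 mcg/mL·hr

AUC = 457 mcg/mL·hr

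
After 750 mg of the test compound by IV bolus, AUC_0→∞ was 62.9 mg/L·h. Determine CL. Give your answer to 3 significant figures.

CL = 11.9 L/h

CL = Dose_iv / AUC_0→∞
   = 750 / 62.9 = 11.9237 L/h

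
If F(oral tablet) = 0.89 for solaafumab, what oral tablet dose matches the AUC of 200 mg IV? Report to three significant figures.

For equal systemic exposure: F × D_ev = D_iv
D_ev = D_iv / F = 200 / 0.89 = 224.719 mg

D_oral = 225 mg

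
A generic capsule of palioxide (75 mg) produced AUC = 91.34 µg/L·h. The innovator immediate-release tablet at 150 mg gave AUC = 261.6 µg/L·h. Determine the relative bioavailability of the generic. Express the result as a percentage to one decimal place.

F_rel = 69.8%

F_rel = (AUC_test/D_test) / (AUC_ref/D_ref)
      = (91.34/75) / (261.6/150)
      = 1.21787 / 1.744 = 0.6983 = 69.83%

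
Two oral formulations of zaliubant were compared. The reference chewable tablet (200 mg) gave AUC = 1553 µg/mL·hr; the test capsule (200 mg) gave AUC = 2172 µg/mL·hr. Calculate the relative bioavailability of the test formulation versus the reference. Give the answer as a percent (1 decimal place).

F_rel = (AUC_test/D_test) / (AUC_ref/D_ref)
      = (2172/200) / (1553/200)
      = 10.86 / 7.765 = 1.3986 = 139.86%

F_rel = 139.9%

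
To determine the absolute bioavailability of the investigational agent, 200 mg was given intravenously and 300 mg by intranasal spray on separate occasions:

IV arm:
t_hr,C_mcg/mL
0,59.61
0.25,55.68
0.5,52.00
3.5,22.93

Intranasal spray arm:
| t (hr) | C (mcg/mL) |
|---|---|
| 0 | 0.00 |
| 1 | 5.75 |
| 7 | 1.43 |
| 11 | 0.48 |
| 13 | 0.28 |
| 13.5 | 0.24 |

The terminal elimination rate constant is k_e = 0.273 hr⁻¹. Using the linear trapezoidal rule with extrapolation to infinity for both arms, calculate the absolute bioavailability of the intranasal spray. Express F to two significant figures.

F = 0.089

Trapezoidal AUC_0→3.5 (IV):
  [0→0.25]: (59.61+55.68)/2 × 0.25 = 14.41125
  [0.25→0.5]: (55.68+52.00)/2 × 0.25 = 13.46
  [0.5→3.5]: (52.00+22.93)/2 × 3 = 112.395
  Sum = 140.26625 mcg/mL·hr
IV tail: 22.93/0.273 = 83.993; AUC_iv,0→∞ = 140.26625 + 83.993 = 224.25925 mcg/mL·hr
Trapezoidal AUC_0→13.5 (intranasal spray):
  [0→1]: (0.00+5.75)/2 × 1 = 2.875
  [1→7]: (5.75+1.43)/2 × 6 = 21.54
  [7→11]: (1.43+0.48)/2 × 4 = 3.82
  [11→13]: (0.48+0.28)/2 × 2 = 0.76
  [13→13.5]: (0.28+0.24)/2 × 0.5 = 0.13
  Sum = 29.125 mcg/mL·hr
intranasal spray tail: 0.24/0.273 = 0.879; AUC_ev,0→∞ = 29.125 + 0.879 = 30.004 mcg/mL·hr
F = (AUC_ev/D_ev)/(AUC_iv/D_iv) = (30.004/300)/(224.25925/200) = 0.100013/1.1213 = 0.0892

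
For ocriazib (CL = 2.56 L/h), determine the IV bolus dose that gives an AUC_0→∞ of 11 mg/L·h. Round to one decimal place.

Dose_iv = CL × AUC_0→∞
     = 2.56 × 11 = 28.16 mg

Dose = 28.2 mg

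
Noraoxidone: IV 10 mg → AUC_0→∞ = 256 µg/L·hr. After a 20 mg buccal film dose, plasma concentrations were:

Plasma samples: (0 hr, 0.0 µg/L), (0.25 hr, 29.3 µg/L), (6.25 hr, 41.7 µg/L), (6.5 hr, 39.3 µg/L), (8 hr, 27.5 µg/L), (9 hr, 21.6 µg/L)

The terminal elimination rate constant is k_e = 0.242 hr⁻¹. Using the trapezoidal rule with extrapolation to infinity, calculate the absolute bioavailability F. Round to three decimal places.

F = 0.763

Trapezoidal AUC_0→9 (buccal film):
  [0→0.25]: (0.0+29.3)/2 × 0.25 = 3.6625
  [0.25→6.25]: (29.3+41.7)/2 × 6 = 213.0
  [6.25→6.5]: (41.7+39.3)/2 × 0.25 = 10.125
  [6.5→8]: (39.3+27.5)/2 × 1.5 = 50.1
  [8→9]: (27.5+21.6)/2 × 1 = 24.55
  Sum = 301.4375 µg/L·hr
Tail: C_last/k_e = 21.6/0.242 = 89.256
AUC_0→∞ (buccal film) = 301.4375 + 89.256 = 390.6935 µg/L·hr
F = (AUC_ev/D_ev)/(AUC_iv/D_iv) = (390.6935/20)/(256/10) = 19.534675/25.6 = 0.7631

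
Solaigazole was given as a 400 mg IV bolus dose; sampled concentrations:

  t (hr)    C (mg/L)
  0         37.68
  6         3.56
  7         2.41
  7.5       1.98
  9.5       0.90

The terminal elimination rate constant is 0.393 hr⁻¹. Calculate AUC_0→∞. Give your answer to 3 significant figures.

Trapezoidal AUC_0→9.5:
  [0→6]: (37.68+3.56)/2 × 6 = 123.72
  [6→7]: (3.56+2.41)/2 × 1 = 2.985
  [7→7.5]: (2.41+1.98)/2 × 0.5 = 1.0975
  [7.5→9.5]: (1.98+0.90)/2 × 2 = 2.88
  Sum = 130.6825 mg/L·hr
Extrapolated tail: C_last / k_e = 0.90 / 0.393 = 2.290
AUC_0→∞ = 130.6825 + 2.290 = 132.9725 mg/L·hr

AUC = 133 mg/L·hr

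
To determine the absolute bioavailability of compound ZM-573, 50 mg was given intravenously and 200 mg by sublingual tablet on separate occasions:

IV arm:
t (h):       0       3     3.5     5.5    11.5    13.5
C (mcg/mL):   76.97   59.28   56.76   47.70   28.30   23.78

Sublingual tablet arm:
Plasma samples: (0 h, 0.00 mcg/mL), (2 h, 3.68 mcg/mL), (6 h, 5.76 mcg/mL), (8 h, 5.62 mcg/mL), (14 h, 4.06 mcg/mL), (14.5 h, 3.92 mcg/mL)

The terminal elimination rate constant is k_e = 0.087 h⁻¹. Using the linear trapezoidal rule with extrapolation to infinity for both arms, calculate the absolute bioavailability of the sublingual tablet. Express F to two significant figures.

Trapezoidal AUC_0→13.5 (IV):
  [0→3]: (76.97+59.28)/2 × 3 = 204.375
  [3→3.5]: (59.28+56.76)/2 × 0.5 = 29.01
  [3.5→5.5]: (56.76+47.70)/2 × 2 = 104.46
  [5.5→11.5]: (47.70+28.30)/2 × 6 = 228.0
  [11.5→13.5]: (28.30+23.78)/2 × 2 = 52.08
  Sum = 617.925 mcg/mL·h
IV tail: 23.78/0.087 = 273.333; AUC_iv,0→∞ = 617.925 + 273.333 = 891.258 mcg/mL·h
Trapezoidal AUC_0→14.5 (sublingual tablet):
  [0→2]: (0.00+3.68)/2 × 2 = 3.68
  [2→6]: (3.68+5.76)/2 × 4 = 18.88
  [6→8]: (5.76+5.62)/2 × 2 = 11.38
  [8→14]: (5.62+4.06)/2 × 6 = 29.04
  [14→14.5]: (4.06+3.92)/2 × 0.5 = 1.995
  Sum = 64.975 mcg/mL·h
sublingual tablet tail: 3.92/0.087 = 45.057; AUC_ev,0→∞ = 64.975 + 45.057 = 110.032 mcg/mL·h
F = (AUC_ev/D_ev)/(AUC_iv/D_iv) = (110.032/200)/(891.258/50) = 0.55016/17.82516 = 0.0309

F = 0.031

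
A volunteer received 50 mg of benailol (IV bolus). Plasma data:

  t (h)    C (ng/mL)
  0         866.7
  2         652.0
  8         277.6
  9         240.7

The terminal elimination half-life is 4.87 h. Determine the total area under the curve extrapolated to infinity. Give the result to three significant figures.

AUC = 6260 ng/mL·h

Trapezoidal AUC_0→9:
  [0→2]: (866.7+652.0)/2 × 2 = 1518.7
  [2→8]: (652.0+277.6)/2 × 6 = 2788.8
  [8→9]: (277.6+240.7)/2 × 1 = 259.15
  Sum = 4566.65 ng/mL·h
k_e = ln2 / t½ = 0.693147 / 4.87 = 0.1423 h^-1
Extrapolated tail: C_last / k_e = 240.7 / 0.1423 = 1691.497
AUC_0→∞ = 4566.65 + 1691.497 = 6258.147 ng/mL·h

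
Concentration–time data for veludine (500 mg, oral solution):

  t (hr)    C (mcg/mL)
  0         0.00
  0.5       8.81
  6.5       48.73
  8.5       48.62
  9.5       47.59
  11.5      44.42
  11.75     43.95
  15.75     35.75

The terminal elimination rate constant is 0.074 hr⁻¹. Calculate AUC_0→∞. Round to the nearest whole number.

AUC = 1066 mcg/mL·hr

Trapezoidal AUC_0→15.75:
  [0→0.5]: (0.00+8.81)/2 × 0.5 = 2.2025
  [0.5→6.5]: (8.81+48.73)/2 × 6 = 172.62
  [6.5→8.5]: (48.73+48.62)/2 × 2 = 97.35
  [8.5→9.5]: (48.62+47.59)/2 × 1 = 48.105
  [9.5→11.5]: (47.59+44.42)/2 × 2 = 92.01
  [11.5→11.75]: (44.42+43.95)/2 × 0.25 = 11.04625
  [11.75→15.75]: (43.95+35.75)/2 × 4 = 159.4
  Sum = 582.73375 mcg/mL·hr
Extrapolated tail: C_last / k_e = 35.75 / 0.074 = 483.108
AUC_0→∞ = 582.73375 + 483.108 = 1065.84175 mcg/mL·hr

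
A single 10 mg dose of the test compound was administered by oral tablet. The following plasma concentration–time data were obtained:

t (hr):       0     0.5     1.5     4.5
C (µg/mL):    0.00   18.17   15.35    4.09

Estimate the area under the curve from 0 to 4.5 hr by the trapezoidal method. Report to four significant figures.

Trapezoidal AUC_0→4.5:
  [0→0.5]: (0.00+18.17)/2 × 0.5 = 4.5425
  [0.5→1.5]: (18.17+15.35)/2 × 1 = 16.76
  [1.5→4.5]: (15.35+4.09)/2 × 3 = 29.16
  Sum = 50.4625 µg/mL·hr

AUC = 50.46 µg/mL·hr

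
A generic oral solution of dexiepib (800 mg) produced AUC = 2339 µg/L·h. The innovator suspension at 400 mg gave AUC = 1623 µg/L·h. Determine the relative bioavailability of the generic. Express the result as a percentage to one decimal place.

F_rel = (AUC_test/D_test) / (AUC_ref/D_ref)
      = (2339/800) / (1623/400)
      = 2.92375 / 4.0575 = 0.7206 = 72.06%

F_rel = 72.1%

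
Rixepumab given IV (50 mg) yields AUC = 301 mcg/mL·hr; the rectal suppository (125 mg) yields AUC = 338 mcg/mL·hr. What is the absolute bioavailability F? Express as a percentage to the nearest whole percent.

F = 45%

F = (AUC_ev / D_ev) / (AUC_iv / D_iv)
  = (338/125) / (301/50)
  = 2.704 / 6.02 = 0.4492
  = 44.92%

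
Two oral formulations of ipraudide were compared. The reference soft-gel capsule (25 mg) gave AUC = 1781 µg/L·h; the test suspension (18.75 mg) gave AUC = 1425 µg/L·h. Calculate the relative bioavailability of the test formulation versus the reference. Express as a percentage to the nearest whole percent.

F_rel = 107%

F_rel = (AUC_test/D_test) / (AUC_ref/D_ref)
      = (1425/18.75) / (1781/25)
      = 76 / 71.24 = 1.0668 = 106.68%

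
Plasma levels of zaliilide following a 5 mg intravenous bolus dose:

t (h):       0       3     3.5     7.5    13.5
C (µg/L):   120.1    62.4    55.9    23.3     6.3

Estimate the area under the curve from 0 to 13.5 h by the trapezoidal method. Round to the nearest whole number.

AUC = 551 µg/L·h

Trapezoidal AUC_0→13.5:
  [0→3]: (120.1+62.4)/2 × 3 = 273.75
  [3→3.5]: (62.4+55.9)/2 × 0.5 = 29.575
  [3.5→7.5]: (55.9+23.3)/2 × 4 = 158.4
  [7.5→13.5]: (23.3+6.3)/2 × 6 = 88.8
  Sum = 550.525 µg/L·h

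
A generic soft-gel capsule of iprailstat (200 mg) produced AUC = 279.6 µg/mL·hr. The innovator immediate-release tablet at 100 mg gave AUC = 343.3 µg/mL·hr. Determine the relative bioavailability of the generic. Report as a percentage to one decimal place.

F_rel = 40.7%

F_rel = (AUC_test/D_test) / (AUC_ref/D_ref)
      = (279.6/200) / (343.3/100)
      = 1.398 / 3.433 = 0.4072 = 40.72%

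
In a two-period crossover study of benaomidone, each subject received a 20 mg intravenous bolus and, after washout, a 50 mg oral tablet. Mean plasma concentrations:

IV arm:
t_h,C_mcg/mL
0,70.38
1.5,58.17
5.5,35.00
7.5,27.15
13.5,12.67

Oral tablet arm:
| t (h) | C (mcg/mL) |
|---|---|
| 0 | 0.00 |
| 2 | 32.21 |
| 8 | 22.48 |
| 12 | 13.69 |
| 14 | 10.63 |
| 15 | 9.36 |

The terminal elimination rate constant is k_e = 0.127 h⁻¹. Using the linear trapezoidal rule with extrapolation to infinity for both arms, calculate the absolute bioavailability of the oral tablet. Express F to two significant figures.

F = 0.27

Trapezoidal AUC_0→13.5 (IV):
  [0→1.5]: (70.38+58.17)/2 × 1.5 = 96.4125
  [1.5→5.5]: (58.17+35.00)/2 × 4 = 186.34
  [5.5→7.5]: (35.00+27.15)/2 × 2 = 62.15
  [7.5→13.5]: (27.15+12.67)/2 × 6 = 119.46
  Sum = 464.3625 mcg/mL·h
IV tail: 12.67/0.127 = 99.764; AUC_iv,0→∞ = 464.3625 + 99.764 = 564.1265 mcg/mL·h
Trapezoidal AUC_0→15 (oral tablet):
  [0→2]: (0.00+32.21)/2 × 2 = 32.21
  [2→8]: (32.21+22.48)/2 × 6 = 164.07
  [8→12]: (22.48+13.69)/2 × 4 = 72.34
  [12→14]: (13.69+10.63)/2 × 2 = 24.32
  [14→15]: (10.63+9.36)/2 × 1 = 9.995
  Sum = 302.935 mcg/mL·h
oral tablet tail: 9.36/0.127 = 73.701; AUC_ev,0→∞ = 302.935 + 73.701 = 376.636 mcg/mL·h
F = (AUC_ev/D_ev)/(AUC_iv/D_iv) = (376.636/50)/(564.1265/20) = 7.53272/28.206325 = 0.2671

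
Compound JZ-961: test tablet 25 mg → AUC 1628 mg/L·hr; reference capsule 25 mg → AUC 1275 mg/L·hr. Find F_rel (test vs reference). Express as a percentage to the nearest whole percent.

F_rel = 128%

F_rel = (AUC_test/D_test) / (AUC_ref/D_ref)
      = (1628/25) / (1275/25)
      = 65.12 / 51 = 1.2769 = 127.69%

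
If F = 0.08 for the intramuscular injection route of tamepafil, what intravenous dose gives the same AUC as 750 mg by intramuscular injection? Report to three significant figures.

Systemic exposure from an extravascular dose = F × D_ev, so the equivalent IV dose is F × D_ev.
D_iv = F × D_ev = 0.08 × 750 = 60 mg

D_iv = 60.0 mg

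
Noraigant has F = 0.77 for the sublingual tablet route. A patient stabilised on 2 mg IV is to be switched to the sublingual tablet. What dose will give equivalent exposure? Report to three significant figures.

For equal systemic exposure: F × D_ev = D_iv
D_ev = D_iv / F = 2 / 0.77 = 2.5974 mg

D_sublingual = 2.60 mg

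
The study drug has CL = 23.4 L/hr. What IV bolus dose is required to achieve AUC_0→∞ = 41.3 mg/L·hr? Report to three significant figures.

Dose = 966 mg

Dose_iv = CL × AUC_0→∞
     = 23.4 × 41.3 = 966.42 mg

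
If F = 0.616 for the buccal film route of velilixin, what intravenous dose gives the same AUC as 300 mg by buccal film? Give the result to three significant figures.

Systemic exposure from an extravascular dose = F × D_ev, so the equivalent IV dose is F × D_ev.
D_iv = F × D_ev = 0.616 × 300 = 184.8 mg

D_iv = 185 mg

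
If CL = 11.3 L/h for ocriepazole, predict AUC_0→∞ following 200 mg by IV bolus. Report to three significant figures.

AUC_0→∞ = Dose_iv / CL
        = 200 / 11.3 = 17.6991 mg/L·h

AUC = 17.7 mg/L·h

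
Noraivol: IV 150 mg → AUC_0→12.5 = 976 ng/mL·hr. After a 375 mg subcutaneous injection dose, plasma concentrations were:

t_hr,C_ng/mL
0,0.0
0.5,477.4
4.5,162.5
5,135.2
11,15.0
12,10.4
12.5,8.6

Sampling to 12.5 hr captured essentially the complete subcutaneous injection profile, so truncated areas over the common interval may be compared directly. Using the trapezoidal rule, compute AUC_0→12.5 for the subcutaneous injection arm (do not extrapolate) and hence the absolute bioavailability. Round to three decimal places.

F = 0.796

Trapezoidal AUC_0→12.5 (subcutaneous injection):
  [0→0.5]: (0.0+477.4)/2 × 0.5 = 119.35
  [0.5→4.5]: (477.4+162.5)/2 × 4 = 1279.8
  [4.5→5]: (162.5+135.2)/2 × 0.5 = 74.425
  [5→11]: (135.2+15.0)/2 × 6 = 450.6
  [11→12]: (15.0+10.4)/2 × 1 = 12.7
  [12→12.5]: (10.4+8.6)/2 × 0.5 = 4.75
  Sum = 1941.625 ng/mL·hr
F = (AUC_ev/D_ev)/(AUC_iv/D_iv) = (1941.625/375)/(976/150) = 5.17767/6.50667 = 0.7957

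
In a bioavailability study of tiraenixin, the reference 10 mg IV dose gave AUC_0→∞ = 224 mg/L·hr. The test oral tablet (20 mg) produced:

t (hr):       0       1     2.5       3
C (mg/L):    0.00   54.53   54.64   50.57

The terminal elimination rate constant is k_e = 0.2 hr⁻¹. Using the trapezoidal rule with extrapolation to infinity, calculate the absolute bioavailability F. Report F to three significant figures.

Trapezoidal AUC_0→3 (oral tablet):
  [0→1]: (0.00+54.53)/2 × 1 = 27.265
  [1→2.5]: (54.53+54.64)/2 × 1.5 = 81.8775
  [2.5→3]: (54.64+50.57)/2 × 0.5 = 26.3025
  Sum = 135.445 mg/L·hr
Tail: C_last/k_e = 50.57/0.2 = 252.850
AUC_0→∞ (oral tablet) = 135.445 + 252.850 = 388.295 mg/L·hr
F = (AUC_ev/D_ev)/(AUC_iv/D_iv) = (388.295/20)/(224/10) = 19.41475/22.4 = 0.8667

F = 0.867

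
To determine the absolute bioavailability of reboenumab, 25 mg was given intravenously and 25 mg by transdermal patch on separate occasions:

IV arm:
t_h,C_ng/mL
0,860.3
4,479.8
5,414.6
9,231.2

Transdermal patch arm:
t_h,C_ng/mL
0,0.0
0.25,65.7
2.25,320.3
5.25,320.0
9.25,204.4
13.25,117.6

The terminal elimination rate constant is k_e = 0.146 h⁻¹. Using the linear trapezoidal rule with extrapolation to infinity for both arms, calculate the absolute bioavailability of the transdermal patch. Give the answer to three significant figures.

F = 0.642

Trapezoidal AUC_0→9 (IV):
  [0→4]: (860.3+479.8)/2 × 4 = 2680.2
  [4→5]: (479.8+414.6)/2 × 1 = 447.2
  [5→9]: (414.6+231.2)/2 × 4 = 1291.6
  Sum = 4419.0 ng/mL·h
IV tail: 231.2/0.146 = 1583.562; AUC_iv,0→∞ = 4419.0 + 1583.562 = 6002.562 ng/mL·h
Trapezoidal AUC_0→13.25 (transdermal patch):
  [0→0.25]: (0.0+65.7)/2 × 0.25 = 8.2125
  [0.25→2.25]: (65.7+320.3)/2 × 2 = 386.0
  [2.25→5.25]: (320.3+320.0)/2 × 3 = 960.45
  [5.25→9.25]: (320.0+204.4)/2 × 4 = 1048.8
  [9.25→13.25]: (204.4+117.6)/2 × 4 = 644.0
  Sum = 3047.4625 ng/mL·h
transdermal patch tail: 117.6/0.146 = 805.479; AUC_ev,0→∞ = 3047.4625 + 805.479 = 3852.9415 ng/mL·h
F = (AUC_ev/D_ev)/(AUC_iv/D_iv) = (3852.9415/25)/(6002.562/25) = 154.11766/240.10248 = 0.6419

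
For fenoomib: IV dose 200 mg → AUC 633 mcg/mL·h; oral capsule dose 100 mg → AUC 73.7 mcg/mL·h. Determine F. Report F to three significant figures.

F = 0.233

F = (AUC_ev / D_ev) / (AUC_iv / D_iv)
  = (73.7/100) / (633/200)
  = 0.737 / 3.165 = 0.2329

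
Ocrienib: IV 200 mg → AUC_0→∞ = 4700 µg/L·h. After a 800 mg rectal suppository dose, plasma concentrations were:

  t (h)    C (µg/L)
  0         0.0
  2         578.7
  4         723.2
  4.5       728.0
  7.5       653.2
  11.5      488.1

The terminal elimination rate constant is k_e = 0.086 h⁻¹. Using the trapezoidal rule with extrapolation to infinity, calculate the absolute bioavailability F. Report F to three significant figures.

Trapezoidal AUC_0→11.5 (rectal suppository):
  [0→2]: (0.0+578.7)/2 × 2 = 578.7
  [2→4]: (578.7+723.2)/2 × 2 = 1301.9
  [4→4.5]: (723.2+728.0)/2 × 0.5 = 362.8
  [4.5→7.5]: (728.0+653.2)/2 × 3 = 2071.8
  [7.5→11.5]: (653.2+488.1)/2 × 4 = 2282.6
  Sum = 6597.8 µg/L·h
Tail: C_last/k_e = 488.1/0.086 = 5675.581
AUC_0→∞ (rectal suppository) = 6597.8 + 5675.581 = 12273.381 µg/L·h
F = (AUC_ev/D_ev)/(AUC_iv/D_iv) = (12273.381/800)/(4700/200) = 15.3417/23.5 = 0.6528

F = 0.653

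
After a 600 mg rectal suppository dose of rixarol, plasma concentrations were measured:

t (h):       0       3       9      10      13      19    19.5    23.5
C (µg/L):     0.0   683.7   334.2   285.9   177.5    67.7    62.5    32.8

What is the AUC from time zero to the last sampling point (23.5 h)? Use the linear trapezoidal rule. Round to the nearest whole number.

AUC = 6043 µg/L·h

Trapezoidal AUC_0→23.5:
  [0→3]: (0.0+683.7)/2 × 3 = 1025.55
  [3→9]: (683.7+334.2)/2 × 6 = 3053.7
  [9→10]: (334.2+285.9)/2 × 1 = 310.05
  [10→13]: (285.9+177.5)/2 × 3 = 695.1
  [13→19]: (177.5+67.7)/2 × 6 = 735.6
  [19→19.5]: (67.7+62.5)/2 × 0.5 = 32.55
  [19.5→23.5]: (62.5+32.8)/2 × 4 = 190.6
  Sum = 6043.15 µg/L·h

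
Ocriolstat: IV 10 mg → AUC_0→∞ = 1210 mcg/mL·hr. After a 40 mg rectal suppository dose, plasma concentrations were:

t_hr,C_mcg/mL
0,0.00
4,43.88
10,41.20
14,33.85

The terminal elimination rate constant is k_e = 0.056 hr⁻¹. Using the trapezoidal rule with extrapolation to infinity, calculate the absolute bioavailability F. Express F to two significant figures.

F = 0.23

Trapezoidal AUC_0→14 (rectal suppository):
  [0→4]: (0.00+43.88)/2 × 4 = 87.76
  [4→10]: (43.88+41.20)/2 × 6 = 255.24
  [10→14]: (41.20+33.85)/2 × 4 = 150.1
  Sum = 493.1 mcg/mL·hr
Tail: C_last/k_e = 33.85/0.056 = 604.464
AUC_0→∞ (rectal suppository) = 493.1 + 604.464 = 1097.564 mcg/mL·hr
F = (AUC_ev/D_ev)/(AUC_iv/D_iv) = (1097.564/40)/(1210/10) = 27.4391/121 = 0.2268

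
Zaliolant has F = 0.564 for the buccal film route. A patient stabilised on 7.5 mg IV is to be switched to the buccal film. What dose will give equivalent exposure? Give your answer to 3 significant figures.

D_buccal = 13.3 mg

For equal systemic exposure: F × D_ev = D_iv
D_ev = D_iv / F = 7.5 / 0.564 = 13.2979 mg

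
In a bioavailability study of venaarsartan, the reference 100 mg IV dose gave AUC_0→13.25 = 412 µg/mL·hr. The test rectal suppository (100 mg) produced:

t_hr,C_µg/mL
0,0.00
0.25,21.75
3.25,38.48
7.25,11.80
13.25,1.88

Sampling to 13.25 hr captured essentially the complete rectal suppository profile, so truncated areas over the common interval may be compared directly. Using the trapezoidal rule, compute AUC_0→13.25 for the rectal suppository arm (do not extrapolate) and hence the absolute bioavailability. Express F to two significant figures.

F = 0.57

Trapezoidal AUC_0→13.25 (rectal suppository):
  [0→0.25]: (0.00+21.75)/2 × 0.25 = 2.71875
  [0.25→3.25]: (21.75+38.48)/2 × 3 = 90.345
  [3.25→7.25]: (38.48+11.80)/2 × 4 = 100.56
  [7.25→13.25]: (11.80+1.88)/2 × 6 = 41.04
  Sum = 234.66375 µg/mL·hr
F = (AUC_ev/D_ev)/(AUC_iv/D_iv) = (234.66375/100)/(412/100) = 2.3466375/4.12 = 0.5696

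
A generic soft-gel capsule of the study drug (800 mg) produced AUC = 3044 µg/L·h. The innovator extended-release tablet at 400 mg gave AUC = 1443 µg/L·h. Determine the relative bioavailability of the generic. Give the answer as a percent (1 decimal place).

F_rel = (AUC_test/D_test) / (AUC_ref/D_ref)
      = (3044/800) / (1443/400)
      = 3.805 / 3.6075 = 1.0547 = 105.47%

F_rel = 105.5%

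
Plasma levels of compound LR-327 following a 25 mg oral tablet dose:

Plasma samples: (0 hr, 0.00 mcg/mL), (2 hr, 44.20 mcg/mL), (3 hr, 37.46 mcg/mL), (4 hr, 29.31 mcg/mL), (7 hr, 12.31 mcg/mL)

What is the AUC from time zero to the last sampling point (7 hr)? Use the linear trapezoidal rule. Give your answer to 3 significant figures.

AUC = 181 mcg/mL·hr

Trapezoidal AUC_0→7:
  [0→2]: (0.00+44.20)/2 × 2 = 44.2
  [2→3]: (44.20+37.46)/2 × 1 = 40.83
  [3→4]: (37.46+29.31)/2 × 1 = 33.385
  [4→7]: (29.31+12.31)/2 × 3 = 62.43
  Sum = 180.845 mcg/mL·hr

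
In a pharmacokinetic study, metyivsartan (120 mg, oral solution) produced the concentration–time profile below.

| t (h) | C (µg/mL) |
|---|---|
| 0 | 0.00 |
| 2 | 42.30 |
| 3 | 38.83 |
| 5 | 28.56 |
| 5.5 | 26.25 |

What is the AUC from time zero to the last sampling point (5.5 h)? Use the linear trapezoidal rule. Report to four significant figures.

Trapezoidal AUC_0→5.5:
  [0→2]: (0.00+42.30)/2 × 2 = 42.3
  [2→3]: (42.30+38.83)/2 × 1 = 40.565
  [3→5]: (38.83+28.56)/2 × 2 = 67.39
  [5→5.5]: (28.56+26.25)/2 × 0.5 = 13.7025
  Sum = 163.9575 µg/mL·h

AUC = 164.0 µg/mL·h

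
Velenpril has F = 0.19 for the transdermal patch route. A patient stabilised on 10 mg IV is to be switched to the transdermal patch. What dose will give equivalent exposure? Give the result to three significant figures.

For equal systemic exposure: F × D_ev = D_iv
D_ev = D_iv / F = 10 / 0.19 = 52.6316 mg

D_transdermal = 52.6 mg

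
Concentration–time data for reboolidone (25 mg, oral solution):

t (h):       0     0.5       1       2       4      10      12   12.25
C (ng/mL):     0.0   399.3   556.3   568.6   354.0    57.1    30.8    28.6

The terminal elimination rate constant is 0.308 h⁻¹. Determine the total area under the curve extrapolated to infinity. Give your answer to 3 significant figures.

Trapezoidal AUC_0→12.25:
  [0→0.5]: (0.0+399.3)/2 × 0.5 = 99.825
  [0.5→1]: (399.3+556.3)/2 × 0.5 = 238.9
  [1→2]: (556.3+568.6)/2 × 1 = 562.45
  [2→4]: (568.6+354.0)/2 × 2 = 922.6
  [4→10]: (354.0+57.1)/2 × 6 = 1233.3
  [10→12]: (57.1+30.8)/2 × 2 = 87.9
  [12→12.25]: (30.8+28.6)/2 × 0.25 = 7.425
  Sum = 3152.4 ng/mL·h
Extrapolated tail: C_last / k_e = 28.6 / 0.308 = 92.857
AUC_0→∞ = 3152.4 + 92.857 = 3245.257 ng/mL·h

AUC = 3250 ng/mL·h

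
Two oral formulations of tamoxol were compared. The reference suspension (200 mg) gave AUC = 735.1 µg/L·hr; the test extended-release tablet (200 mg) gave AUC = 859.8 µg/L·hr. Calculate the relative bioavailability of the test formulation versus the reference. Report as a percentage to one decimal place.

F_rel = (AUC_test/D_test) / (AUC_ref/D_ref)
      = (859.8/200) / (735.1/200)
      = 4.299 / 3.6755 = 1.1696 = 116.96%

F_rel = 117.0%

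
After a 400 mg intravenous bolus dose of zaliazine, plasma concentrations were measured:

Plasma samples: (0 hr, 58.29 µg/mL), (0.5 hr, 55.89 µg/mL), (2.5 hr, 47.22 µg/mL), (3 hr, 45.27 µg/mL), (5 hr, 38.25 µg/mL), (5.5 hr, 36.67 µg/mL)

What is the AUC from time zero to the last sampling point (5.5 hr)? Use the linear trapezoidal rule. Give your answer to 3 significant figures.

AUC = 257 µg/mL·hr

Trapezoidal AUC_0→5.5:
  [0→0.5]: (58.29+55.89)/2 × 0.5 = 28.545
  [0.5→2.5]: (55.89+47.22)/2 × 2 = 103.11
  [2.5→3]: (47.22+45.27)/2 × 0.5 = 23.1225
  [3→5]: (45.27+38.25)/2 × 2 = 83.52
  [5→5.5]: (38.25+36.67)/2 × 0.5 = 18.73
  Sum = 257.0275 µg/mL·hr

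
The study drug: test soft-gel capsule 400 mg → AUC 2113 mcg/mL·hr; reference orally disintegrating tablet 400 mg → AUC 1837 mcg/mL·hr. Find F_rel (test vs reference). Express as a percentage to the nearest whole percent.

F_rel = (AUC_test/D_test) / (AUC_ref/D_ref)
      = (2113/400) / (1837/400)
      = 5.2825 / 4.5925 = 1.1502 = 115.02%

F_rel = 115%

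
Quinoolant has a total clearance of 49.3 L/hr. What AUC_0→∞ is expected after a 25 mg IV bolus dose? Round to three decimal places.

AUC = 0.507 mg/L·hr

AUC_0→∞ = Dose_iv / CL
        = 25 / 49.3 = 0.507099 mg/L·hr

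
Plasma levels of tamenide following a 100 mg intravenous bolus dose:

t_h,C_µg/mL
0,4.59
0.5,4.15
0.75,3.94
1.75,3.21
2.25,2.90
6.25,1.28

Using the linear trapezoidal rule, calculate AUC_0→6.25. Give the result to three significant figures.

Trapezoidal AUC_0→6.25:
  [0→0.5]: (4.59+4.15)/2 × 0.5 = 2.185
  [0.5→0.75]: (4.15+3.94)/2 × 0.25 = 1.01125
  [0.75→1.75]: (3.94+3.21)/2 × 1 = 3.575
  [1.75→2.25]: (3.21+2.90)/2 × 0.5 = 1.5275
  [2.25→6.25]: (2.90+1.28)/2 × 4 = 8.36
  Sum = 16.65875 µg/mL·h

AUC = 16.7 µg/mL·h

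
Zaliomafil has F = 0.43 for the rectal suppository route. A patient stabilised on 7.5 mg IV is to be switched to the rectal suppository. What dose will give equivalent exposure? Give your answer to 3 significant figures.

For equal systemic exposure: F × D_ev = D_iv
D_ev = D_iv / F = 7.5 / 0.43 = 17.4419 mg

D_rectal = 17.4 mg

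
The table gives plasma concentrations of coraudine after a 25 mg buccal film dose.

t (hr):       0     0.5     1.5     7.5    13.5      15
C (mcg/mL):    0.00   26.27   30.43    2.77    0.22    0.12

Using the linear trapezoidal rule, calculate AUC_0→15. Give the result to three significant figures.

Trapezoidal AUC_0→15:
  [0→0.5]: (0.00+26.27)/2 × 0.5 = 6.5675
  [0.5→1.5]: (26.27+30.43)/2 × 1 = 28.35
  [1.5→7.5]: (30.43+2.77)/2 × 6 = 99.6
  [7.5→13.5]: (2.77+0.22)/2 × 6 = 8.97
  [13.5→15]: (0.22+0.12)/2 × 1.5 = 0.255
  Sum = 143.7425 mcg/mL·hr

AUC = 144 mcg/mL·hr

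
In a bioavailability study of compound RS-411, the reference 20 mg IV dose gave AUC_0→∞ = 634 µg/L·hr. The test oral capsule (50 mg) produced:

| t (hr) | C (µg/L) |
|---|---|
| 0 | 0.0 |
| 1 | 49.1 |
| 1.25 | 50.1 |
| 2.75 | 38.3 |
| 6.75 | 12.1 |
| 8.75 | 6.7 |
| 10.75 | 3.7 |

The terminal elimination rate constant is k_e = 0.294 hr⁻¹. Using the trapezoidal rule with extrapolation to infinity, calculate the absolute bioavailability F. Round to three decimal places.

F = 0.155

Trapezoidal AUC_0→10.75 (oral capsule):
  [0→1]: (0.0+49.1)/2 × 1 = 24.55
  [1→1.25]: (49.1+50.1)/2 × 0.25 = 12.4
  [1.25→2.75]: (50.1+38.3)/2 × 1.5 = 66.3
  [2.75→6.75]: (38.3+12.1)/2 × 4 = 100.8
  [6.75→8.75]: (12.1+6.7)/2 × 2 = 18.8
  [8.75→10.75]: (6.7+3.7)/2 × 2 = 10.4
  Sum = 233.25 µg/L·hr
Tail: C_last/k_e = 3.7/0.294 = 12.585
AUC_0→∞ (oral capsule) = 233.25 + 12.585 = 245.835 µg/L·hr
F = (AUC_ev/D_ev)/(AUC_iv/D_iv) = (245.835/50)/(634/20) = 4.9167/31.7 = 0.1551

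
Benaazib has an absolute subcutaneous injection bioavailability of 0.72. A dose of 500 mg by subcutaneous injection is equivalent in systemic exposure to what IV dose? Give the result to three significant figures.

D_iv = 360 mg

Systemic exposure from an extravascular dose = F × D_ev, so the equivalent IV dose is F × D_ev.
D_iv = F × D_ev = 0.72 × 500 = 360 mg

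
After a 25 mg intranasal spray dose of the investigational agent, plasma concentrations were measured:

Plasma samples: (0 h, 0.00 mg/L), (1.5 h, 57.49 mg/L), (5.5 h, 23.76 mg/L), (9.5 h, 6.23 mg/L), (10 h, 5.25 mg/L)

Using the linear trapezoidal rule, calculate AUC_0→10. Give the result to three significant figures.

Trapezoidal AUC_0→10:
  [0→1.5]: (0.00+57.49)/2 × 1.5 = 43.1175
  [1.5→5.5]: (57.49+23.76)/2 × 4 = 162.5
  [5.5→9.5]: (23.76+6.23)/2 × 4 = 59.98
  [9.5→10]: (6.23+5.25)/2 × 0.5 = 2.87
  Sum = 268.4675 mg/L·h

AUC = 268 mg/L·h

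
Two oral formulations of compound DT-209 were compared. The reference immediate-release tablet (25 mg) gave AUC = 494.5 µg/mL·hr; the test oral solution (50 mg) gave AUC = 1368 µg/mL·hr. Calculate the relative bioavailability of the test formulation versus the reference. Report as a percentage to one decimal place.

F_rel = 138.3%

F_rel = (AUC_test/D_test) / (AUC_ref/D_ref)
      = (1368/50) / (494.5/25)
      = 27.36 / 19.78 = 1.3832 = 138.32%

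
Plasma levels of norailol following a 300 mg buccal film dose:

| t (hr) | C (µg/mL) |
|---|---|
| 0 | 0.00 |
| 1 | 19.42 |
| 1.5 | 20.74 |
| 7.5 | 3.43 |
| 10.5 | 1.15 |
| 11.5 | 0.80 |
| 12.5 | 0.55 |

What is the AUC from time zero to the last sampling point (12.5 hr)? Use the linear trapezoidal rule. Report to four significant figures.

AUC = 100.8 µg/mL·hr

Trapezoidal AUC_0→12.5:
  [0→1]: (0.00+19.42)/2 × 1 = 9.71
  [1→1.5]: (19.42+20.74)/2 × 0.5 = 10.04
  [1.5→7.5]: (20.74+3.43)/2 × 6 = 72.51
  [7.5→10.5]: (3.43+1.15)/2 × 3 = 6.87
  [10.5→11.5]: (1.15+0.80)/2 × 1 = 0.975
  [11.5→12.5]: (0.80+0.55)/2 × 1 = 0.675
  Sum = 100.78 µg/mL·hr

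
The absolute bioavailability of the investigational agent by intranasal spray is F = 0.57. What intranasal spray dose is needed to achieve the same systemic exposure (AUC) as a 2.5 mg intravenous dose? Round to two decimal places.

D_intranasal = 4.39 mg

For equal systemic exposure: F × D_ev = D_iv
D_ev = D_iv / F = 2.5 / 0.57 = 4.38596 mg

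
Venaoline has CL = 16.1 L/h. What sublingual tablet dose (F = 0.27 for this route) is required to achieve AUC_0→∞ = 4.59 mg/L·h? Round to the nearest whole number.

Dose = CL × AUC_0→∞ / F
     = 16.1 × 4.59 / 0.27 = 273.7 mg

Dose = 274 mg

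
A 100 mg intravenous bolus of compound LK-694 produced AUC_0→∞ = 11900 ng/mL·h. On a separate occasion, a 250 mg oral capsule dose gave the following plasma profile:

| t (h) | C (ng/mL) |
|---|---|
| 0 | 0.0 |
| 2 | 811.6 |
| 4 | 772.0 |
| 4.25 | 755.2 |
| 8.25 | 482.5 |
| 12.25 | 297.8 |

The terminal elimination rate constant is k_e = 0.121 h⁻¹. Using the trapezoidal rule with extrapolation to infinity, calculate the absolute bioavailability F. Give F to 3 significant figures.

Trapezoidal AUC_0→12.25 (oral capsule):
  [0→2]: (0.0+811.6)/2 × 2 = 811.6
  [2→4]: (811.6+772.0)/2 × 2 = 1583.6
  [4→4.25]: (772.0+755.2)/2 × 0.25 = 190.9
  [4.25→8.25]: (755.2+482.5)/2 × 4 = 2475.4
  [8.25→12.25]: (482.5+297.8)/2 × 4 = 1560.6
  Sum = 6622.1 ng/mL·h
Tail: C_last/k_e = 297.8/0.121 = 2461.157
AUC_0→∞ (oral capsule) = 6622.1 + 2461.157 = 9083.257 ng/mL·h
F = (AUC_ev/D_ev)/(AUC_iv/D_iv) = (9083.257/250)/(11900/100) = 36.333028/119 = 0.3053

F = 0.305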